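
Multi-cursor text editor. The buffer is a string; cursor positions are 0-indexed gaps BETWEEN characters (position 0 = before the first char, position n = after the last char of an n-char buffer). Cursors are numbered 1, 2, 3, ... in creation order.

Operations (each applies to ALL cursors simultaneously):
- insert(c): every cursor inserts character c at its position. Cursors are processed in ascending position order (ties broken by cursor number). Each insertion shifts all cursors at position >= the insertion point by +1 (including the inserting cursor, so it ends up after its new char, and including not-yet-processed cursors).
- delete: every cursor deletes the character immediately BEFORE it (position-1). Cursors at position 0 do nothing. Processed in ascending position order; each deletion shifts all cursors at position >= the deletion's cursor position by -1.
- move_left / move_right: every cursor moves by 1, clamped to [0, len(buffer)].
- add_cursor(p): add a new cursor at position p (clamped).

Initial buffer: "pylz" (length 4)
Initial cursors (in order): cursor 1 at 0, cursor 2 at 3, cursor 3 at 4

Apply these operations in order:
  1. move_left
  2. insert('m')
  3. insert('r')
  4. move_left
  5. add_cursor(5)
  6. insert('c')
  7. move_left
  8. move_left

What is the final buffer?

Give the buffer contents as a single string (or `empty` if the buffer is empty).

After op 1 (move_left): buffer="pylz" (len 4), cursors c1@0 c2@2 c3@3, authorship ....
After op 2 (insert('m')): buffer="mpymlmz" (len 7), cursors c1@1 c2@4 c3@6, authorship 1..2.3.
After op 3 (insert('r')): buffer="mrpymrlmrz" (len 10), cursors c1@2 c2@6 c3@9, authorship 11..22.33.
After op 4 (move_left): buffer="mrpymrlmrz" (len 10), cursors c1@1 c2@5 c3@8, authorship 11..22.33.
After op 5 (add_cursor(5)): buffer="mrpymrlmrz" (len 10), cursors c1@1 c2@5 c4@5 c3@8, authorship 11..22.33.
After op 6 (insert('c')): buffer="mcrpymccrlmcrz" (len 14), cursors c1@2 c2@8 c4@8 c3@12, authorship 111..2242.333.
After op 7 (move_left): buffer="mcrpymccrlmcrz" (len 14), cursors c1@1 c2@7 c4@7 c3@11, authorship 111..2242.333.
After op 8 (move_left): buffer="mcrpymccrlmcrz" (len 14), cursors c1@0 c2@6 c4@6 c3@10, authorship 111..2242.333.

Answer: mcrpymccrlmcrz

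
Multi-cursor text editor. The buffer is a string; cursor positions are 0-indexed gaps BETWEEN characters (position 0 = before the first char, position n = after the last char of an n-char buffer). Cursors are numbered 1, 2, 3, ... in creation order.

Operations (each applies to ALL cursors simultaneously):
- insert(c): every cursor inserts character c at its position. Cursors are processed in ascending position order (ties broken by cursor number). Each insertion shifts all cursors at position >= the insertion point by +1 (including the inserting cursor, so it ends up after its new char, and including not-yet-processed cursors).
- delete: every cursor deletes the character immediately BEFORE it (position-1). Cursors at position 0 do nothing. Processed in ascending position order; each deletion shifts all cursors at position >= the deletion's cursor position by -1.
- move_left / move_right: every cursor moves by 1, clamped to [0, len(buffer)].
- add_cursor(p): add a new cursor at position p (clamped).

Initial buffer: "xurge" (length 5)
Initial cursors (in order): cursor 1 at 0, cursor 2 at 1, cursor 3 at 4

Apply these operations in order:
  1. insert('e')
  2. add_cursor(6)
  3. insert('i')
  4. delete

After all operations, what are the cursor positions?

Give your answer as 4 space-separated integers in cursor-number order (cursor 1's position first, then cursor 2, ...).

Answer: 1 3 7 6

Derivation:
After op 1 (insert('e')): buffer="exeurgee" (len 8), cursors c1@1 c2@3 c3@7, authorship 1.2...3.
After op 2 (add_cursor(6)): buffer="exeurgee" (len 8), cursors c1@1 c2@3 c4@6 c3@7, authorship 1.2...3.
After op 3 (insert('i')): buffer="eixeiurgieie" (len 12), cursors c1@2 c2@5 c4@9 c3@11, authorship 11.22...433.
After op 4 (delete): buffer="exeurgee" (len 8), cursors c1@1 c2@3 c4@6 c3@7, authorship 1.2...3.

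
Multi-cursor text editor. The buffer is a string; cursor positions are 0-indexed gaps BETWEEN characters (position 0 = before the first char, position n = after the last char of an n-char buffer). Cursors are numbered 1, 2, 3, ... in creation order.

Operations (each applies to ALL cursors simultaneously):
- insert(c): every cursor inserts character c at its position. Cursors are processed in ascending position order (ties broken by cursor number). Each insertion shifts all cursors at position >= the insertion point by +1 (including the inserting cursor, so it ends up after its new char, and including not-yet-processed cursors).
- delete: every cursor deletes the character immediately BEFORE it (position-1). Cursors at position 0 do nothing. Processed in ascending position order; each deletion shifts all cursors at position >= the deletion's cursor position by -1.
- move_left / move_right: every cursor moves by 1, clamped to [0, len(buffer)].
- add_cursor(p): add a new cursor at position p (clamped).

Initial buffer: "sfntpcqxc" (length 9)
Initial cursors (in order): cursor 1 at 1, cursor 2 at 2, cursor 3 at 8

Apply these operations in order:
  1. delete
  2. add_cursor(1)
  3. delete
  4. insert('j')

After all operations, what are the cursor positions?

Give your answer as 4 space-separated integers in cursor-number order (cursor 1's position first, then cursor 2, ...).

After op 1 (delete): buffer="ntpcqc" (len 6), cursors c1@0 c2@0 c3@5, authorship ......
After op 2 (add_cursor(1)): buffer="ntpcqc" (len 6), cursors c1@0 c2@0 c4@1 c3@5, authorship ......
After op 3 (delete): buffer="tpcc" (len 4), cursors c1@0 c2@0 c4@0 c3@3, authorship ....
After op 4 (insert('j')): buffer="jjjtpcjc" (len 8), cursors c1@3 c2@3 c4@3 c3@7, authorship 124...3.

Answer: 3 3 7 3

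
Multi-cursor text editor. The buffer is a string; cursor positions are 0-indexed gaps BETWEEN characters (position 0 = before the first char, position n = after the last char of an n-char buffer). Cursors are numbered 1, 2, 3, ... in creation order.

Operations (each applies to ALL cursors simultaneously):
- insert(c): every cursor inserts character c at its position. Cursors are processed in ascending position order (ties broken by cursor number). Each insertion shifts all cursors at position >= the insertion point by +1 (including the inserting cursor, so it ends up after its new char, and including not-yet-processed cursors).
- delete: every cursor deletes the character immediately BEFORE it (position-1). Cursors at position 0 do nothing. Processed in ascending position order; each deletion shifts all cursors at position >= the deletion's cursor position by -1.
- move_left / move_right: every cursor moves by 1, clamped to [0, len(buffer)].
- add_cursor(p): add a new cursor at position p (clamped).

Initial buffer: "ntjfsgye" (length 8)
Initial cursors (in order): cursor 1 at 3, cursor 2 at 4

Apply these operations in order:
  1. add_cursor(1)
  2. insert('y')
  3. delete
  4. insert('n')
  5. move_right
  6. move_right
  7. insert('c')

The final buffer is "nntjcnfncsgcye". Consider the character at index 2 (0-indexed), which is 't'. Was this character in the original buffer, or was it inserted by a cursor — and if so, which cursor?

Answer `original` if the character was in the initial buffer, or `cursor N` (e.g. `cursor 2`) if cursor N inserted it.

After op 1 (add_cursor(1)): buffer="ntjfsgye" (len 8), cursors c3@1 c1@3 c2@4, authorship ........
After op 2 (insert('y')): buffer="nytjyfysgye" (len 11), cursors c3@2 c1@5 c2@7, authorship .3..1.2....
After op 3 (delete): buffer="ntjfsgye" (len 8), cursors c3@1 c1@3 c2@4, authorship ........
After op 4 (insert('n')): buffer="nntjnfnsgye" (len 11), cursors c3@2 c1@5 c2@7, authorship .3..1.2....
After op 5 (move_right): buffer="nntjnfnsgye" (len 11), cursors c3@3 c1@6 c2@8, authorship .3..1.2....
After op 6 (move_right): buffer="nntjnfnsgye" (len 11), cursors c3@4 c1@7 c2@9, authorship .3..1.2....
After op 7 (insert('c')): buffer="nntjcnfncsgcye" (len 14), cursors c3@5 c1@9 c2@12, authorship .3..31.21..2..
Authorship (.=original, N=cursor N): . 3 . . 3 1 . 2 1 . . 2 . .
Index 2: author = original

Answer: original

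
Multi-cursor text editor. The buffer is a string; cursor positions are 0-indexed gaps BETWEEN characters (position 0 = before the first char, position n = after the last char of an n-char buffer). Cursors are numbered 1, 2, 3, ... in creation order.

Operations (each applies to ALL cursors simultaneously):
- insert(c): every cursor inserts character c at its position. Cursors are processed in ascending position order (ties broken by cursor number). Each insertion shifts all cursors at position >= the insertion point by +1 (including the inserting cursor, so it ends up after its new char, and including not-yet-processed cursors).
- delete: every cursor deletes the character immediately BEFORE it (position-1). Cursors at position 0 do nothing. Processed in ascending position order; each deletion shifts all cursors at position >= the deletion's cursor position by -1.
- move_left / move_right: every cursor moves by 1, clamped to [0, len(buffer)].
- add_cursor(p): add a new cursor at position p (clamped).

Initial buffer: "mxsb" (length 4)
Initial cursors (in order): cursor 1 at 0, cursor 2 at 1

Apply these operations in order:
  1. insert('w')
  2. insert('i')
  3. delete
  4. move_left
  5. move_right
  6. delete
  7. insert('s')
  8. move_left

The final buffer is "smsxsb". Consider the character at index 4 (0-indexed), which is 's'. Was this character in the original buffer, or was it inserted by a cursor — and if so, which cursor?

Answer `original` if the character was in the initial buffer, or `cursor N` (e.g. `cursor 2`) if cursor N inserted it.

After op 1 (insert('w')): buffer="wmwxsb" (len 6), cursors c1@1 c2@3, authorship 1.2...
After op 2 (insert('i')): buffer="wimwixsb" (len 8), cursors c1@2 c2@5, authorship 11.22...
After op 3 (delete): buffer="wmwxsb" (len 6), cursors c1@1 c2@3, authorship 1.2...
After op 4 (move_left): buffer="wmwxsb" (len 6), cursors c1@0 c2@2, authorship 1.2...
After op 5 (move_right): buffer="wmwxsb" (len 6), cursors c1@1 c2@3, authorship 1.2...
After op 6 (delete): buffer="mxsb" (len 4), cursors c1@0 c2@1, authorship ....
After op 7 (insert('s')): buffer="smsxsb" (len 6), cursors c1@1 c2@3, authorship 1.2...
After op 8 (move_left): buffer="smsxsb" (len 6), cursors c1@0 c2@2, authorship 1.2...
Authorship (.=original, N=cursor N): 1 . 2 . . .
Index 4: author = original

Answer: original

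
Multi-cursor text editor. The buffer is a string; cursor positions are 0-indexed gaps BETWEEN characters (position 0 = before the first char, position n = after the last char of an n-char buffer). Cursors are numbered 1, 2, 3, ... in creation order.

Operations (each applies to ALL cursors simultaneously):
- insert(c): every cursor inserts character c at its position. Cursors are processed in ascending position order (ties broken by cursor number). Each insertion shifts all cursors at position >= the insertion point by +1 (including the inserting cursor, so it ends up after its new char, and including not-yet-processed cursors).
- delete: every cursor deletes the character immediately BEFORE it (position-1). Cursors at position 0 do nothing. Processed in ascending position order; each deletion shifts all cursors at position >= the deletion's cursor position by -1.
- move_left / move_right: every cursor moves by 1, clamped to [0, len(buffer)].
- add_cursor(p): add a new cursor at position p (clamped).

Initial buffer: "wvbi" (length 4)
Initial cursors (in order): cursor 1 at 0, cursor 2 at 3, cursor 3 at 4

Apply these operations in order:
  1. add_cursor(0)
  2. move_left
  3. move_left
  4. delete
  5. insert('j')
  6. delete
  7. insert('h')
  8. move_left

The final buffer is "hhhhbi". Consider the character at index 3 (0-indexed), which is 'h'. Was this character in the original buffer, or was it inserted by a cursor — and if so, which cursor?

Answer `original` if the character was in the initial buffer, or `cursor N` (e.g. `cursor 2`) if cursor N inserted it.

Answer: cursor 4

Derivation:
After op 1 (add_cursor(0)): buffer="wvbi" (len 4), cursors c1@0 c4@0 c2@3 c3@4, authorship ....
After op 2 (move_left): buffer="wvbi" (len 4), cursors c1@0 c4@0 c2@2 c3@3, authorship ....
After op 3 (move_left): buffer="wvbi" (len 4), cursors c1@0 c4@0 c2@1 c3@2, authorship ....
After op 4 (delete): buffer="bi" (len 2), cursors c1@0 c2@0 c3@0 c4@0, authorship ..
After op 5 (insert('j')): buffer="jjjjbi" (len 6), cursors c1@4 c2@4 c3@4 c4@4, authorship 1234..
After op 6 (delete): buffer="bi" (len 2), cursors c1@0 c2@0 c3@0 c4@0, authorship ..
After op 7 (insert('h')): buffer="hhhhbi" (len 6), cursors c1@4 c2@4 c3@4 c4@4, authorship 1234..
After op 8 (move_left): buffer="hhhhbi" (len 6), cursors c1@3 c2@3 c3@3 c4@3, authorship 1234..
Authorship (.=original, N=cursor N): 1 2 3 4 . .
Index 3: author = 4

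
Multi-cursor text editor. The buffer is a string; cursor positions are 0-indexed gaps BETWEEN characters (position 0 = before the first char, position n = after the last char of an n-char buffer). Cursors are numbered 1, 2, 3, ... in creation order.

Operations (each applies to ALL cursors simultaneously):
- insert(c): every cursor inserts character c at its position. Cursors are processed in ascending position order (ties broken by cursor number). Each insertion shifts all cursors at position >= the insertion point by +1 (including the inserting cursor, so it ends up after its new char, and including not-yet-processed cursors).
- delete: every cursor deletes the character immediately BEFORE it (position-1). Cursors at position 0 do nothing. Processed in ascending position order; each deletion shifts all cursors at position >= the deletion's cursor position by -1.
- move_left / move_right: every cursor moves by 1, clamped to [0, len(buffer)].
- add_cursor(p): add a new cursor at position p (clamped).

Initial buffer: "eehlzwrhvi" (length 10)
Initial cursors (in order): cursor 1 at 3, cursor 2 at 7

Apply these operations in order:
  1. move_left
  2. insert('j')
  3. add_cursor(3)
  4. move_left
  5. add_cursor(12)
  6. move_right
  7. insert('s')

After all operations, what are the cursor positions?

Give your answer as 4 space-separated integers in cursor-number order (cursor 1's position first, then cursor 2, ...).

After op 1 (move_left): buffer="eehlzwrhvi" (len 10), cursors c1@2 c2@6, authorship ..........
After op 2 (insert('j')): buffer="eejhlzwjrhvi" (len 12), cursors c1@3 c2@8, authorship ..1....2....
After op 3 (add_cursor(3)): buffer="eejhlzwjrhvi" (len 12), cursors c1@3 c3@3 c2@8, authorship ..1....2....
After op 4 (move_left): buffer="eejhlzwjrhvi" (len 12), cursors c1@2 c3@2 c2@7, authorship ..1....2....
After op 5 (add_cursor(12)): buffer="eejhlzwjrhvi" (len 12), cursors c1@2 c3@2 c2@7 c4@12, authorship ..1....2....
After op 6 (move_right): buffer="eejhlzwjrhvi" (len 12), cursors c1@3 c3@3 c2@8 c4@12, authorship ..1....2....
After op 7 (insert('s')): buffer="eejsshlzwjsrhvis" (len 16), cursors c1@5 c3@5 c2@11 c4@16, authorship ..113....22....4

Answer: 5 11 5 16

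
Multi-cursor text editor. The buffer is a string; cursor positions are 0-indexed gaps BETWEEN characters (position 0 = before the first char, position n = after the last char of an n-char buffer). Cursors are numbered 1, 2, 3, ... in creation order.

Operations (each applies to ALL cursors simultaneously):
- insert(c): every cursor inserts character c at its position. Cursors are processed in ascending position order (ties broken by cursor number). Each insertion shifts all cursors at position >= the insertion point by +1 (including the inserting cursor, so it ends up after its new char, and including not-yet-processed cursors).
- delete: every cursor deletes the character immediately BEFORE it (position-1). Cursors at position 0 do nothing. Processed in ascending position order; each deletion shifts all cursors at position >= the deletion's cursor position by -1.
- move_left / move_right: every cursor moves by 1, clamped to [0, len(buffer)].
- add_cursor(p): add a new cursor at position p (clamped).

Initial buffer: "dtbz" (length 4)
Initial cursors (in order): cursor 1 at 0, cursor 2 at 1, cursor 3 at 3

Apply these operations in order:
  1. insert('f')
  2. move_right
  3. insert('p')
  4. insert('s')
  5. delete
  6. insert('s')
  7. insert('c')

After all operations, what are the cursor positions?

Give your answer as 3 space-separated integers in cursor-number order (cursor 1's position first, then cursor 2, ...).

Answer: 5 10 16

Derivation:
After op 1 (insert('f')): buffer="fdftbfz" (len 7), cursors c1@1 c2@3 c3@6, authorship 1.2..3.
After op 2 (move_right): buffer="fdftbfz" (len 7), cursors c1@2 c2@4 c3@7, authorship 1.2..3.
After op 3 (insert('p')): buffer="fdpftpbfzp" (len 10), cursors c1@3 c2@6 c3@10, authorship 1.12.2.3.3
After op 4 (insert('s')): buffer="fdpsftpsbfzps" (len 13), cursors c1@4 c2@8 c3@13, authorship 1.112.22.3.33
After op 5 (delete): buffer="fdpftpbfzp" (len 10), cursors c1@3 c2@6 c3@10, authorship 1.12.2.3.3
After op 6 (insert('s')): buffer="fdpsftpsbfzps" (len 13), cursors c1@4 c2@8 c3@13, authorship 1.112.22.3.33
After op 7 (insert('c')): buffer="fdpscftpscbfzpsc" (len 16), cursors c1@5 c2@10 c3@16, authorship 1.1112.222.3.333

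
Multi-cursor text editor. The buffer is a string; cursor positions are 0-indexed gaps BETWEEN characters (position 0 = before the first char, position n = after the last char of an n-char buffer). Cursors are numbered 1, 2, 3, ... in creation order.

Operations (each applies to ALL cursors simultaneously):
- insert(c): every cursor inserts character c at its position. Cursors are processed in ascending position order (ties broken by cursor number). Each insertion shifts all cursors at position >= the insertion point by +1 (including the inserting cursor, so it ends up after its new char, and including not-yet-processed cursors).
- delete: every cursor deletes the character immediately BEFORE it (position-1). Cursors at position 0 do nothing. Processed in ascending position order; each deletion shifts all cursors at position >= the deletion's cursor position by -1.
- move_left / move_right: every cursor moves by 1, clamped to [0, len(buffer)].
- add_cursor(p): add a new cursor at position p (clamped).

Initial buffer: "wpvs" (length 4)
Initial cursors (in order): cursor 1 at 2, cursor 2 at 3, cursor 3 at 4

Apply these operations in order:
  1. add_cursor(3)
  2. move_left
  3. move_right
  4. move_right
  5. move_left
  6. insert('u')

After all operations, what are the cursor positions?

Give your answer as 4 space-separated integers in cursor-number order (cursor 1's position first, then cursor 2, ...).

After op 1 (add_cursor(3)): buffer="wpvs" (len 4), cursors c1@2 c2@3 c4@3 c3@4, authorship ....
After op 2 (move_left): buffer="wpvs" (len 4), cursors c1@1 c2@2 c4@2 c3@3, authorship ....
After op 3 (move_right): buffer="wpvs" (len 4), cursors c1@2 c2@3 c4@3 c3@4, authorship ....
After op 4 (move_right): buffer="wpvs" (len 4), cursors c1@3 c2@4 c3@4 c4@4, authorship ....
After op 5 (move_left): buffer="wpvs" (len 4), cursors c1@2 c2@3 c3@3 c4@3, authorship ....
After op 6 (insert('u')): buffer="wpuvuuus" (len 8), cursors c1@3 c2@7 c3@7 c4@7, authorship ..1.234.

Answer: 3 7 7 7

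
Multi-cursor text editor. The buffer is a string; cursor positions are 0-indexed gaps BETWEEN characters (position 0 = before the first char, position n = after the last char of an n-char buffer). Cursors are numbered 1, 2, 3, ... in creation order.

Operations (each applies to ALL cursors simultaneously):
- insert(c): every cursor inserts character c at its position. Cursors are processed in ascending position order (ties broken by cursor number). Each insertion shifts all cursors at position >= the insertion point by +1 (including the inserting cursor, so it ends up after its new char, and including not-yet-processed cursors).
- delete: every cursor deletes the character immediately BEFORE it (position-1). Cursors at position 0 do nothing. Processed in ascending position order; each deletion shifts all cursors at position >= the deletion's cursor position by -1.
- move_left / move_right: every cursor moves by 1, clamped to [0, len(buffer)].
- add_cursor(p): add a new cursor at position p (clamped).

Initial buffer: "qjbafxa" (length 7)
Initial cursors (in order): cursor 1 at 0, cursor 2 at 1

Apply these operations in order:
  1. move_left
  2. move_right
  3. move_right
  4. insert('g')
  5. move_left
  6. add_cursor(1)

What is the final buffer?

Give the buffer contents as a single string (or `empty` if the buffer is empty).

After op 1 (move_left): buffer="qjbafxa" (len 7), cursors c1@0 c2@0, authorship .......
After op 2 (move_right): buffer="qjbafxa" (len 7), cursors c1@1 c2@1, authorship .......
After op 3 (move_right): buffer="qjbafxa" (len 7), cursors c1@2 c2@2, authorship .......
After op 4 (insert('g')): buffer="qjggbafxa" (len 9), cursors c1@4 c2@4, authorship ..12.....
After op 5 (move_left): buffer="qjggbafxa" (len 9), cursors c1@3 c2@3, authorship ..12.....
After op 6 (add_cursor(1)): buffer="qjggbafxa" (len 9), cursors c3@1 c1@3 c2@3, authorship ..12.....

Answer: qjggbafxa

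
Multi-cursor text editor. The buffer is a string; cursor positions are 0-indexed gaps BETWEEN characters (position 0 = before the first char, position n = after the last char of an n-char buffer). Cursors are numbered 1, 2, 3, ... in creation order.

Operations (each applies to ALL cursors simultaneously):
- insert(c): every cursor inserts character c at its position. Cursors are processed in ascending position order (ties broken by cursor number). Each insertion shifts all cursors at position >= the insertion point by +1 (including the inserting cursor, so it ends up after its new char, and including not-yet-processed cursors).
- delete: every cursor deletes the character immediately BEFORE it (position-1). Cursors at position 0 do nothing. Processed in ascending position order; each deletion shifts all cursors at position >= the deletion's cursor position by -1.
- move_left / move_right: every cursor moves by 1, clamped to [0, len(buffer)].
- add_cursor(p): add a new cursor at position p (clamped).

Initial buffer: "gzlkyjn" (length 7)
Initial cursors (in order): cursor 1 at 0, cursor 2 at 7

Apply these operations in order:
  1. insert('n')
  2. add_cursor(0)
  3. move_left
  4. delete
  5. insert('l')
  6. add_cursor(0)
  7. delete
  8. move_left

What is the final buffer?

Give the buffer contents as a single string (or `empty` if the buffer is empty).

Answer: ngzlkyjn

Derivation:
After op 1 (insert('n')): buffer="ngzlkyjnn" (len 9), cursors c1@1 c2@9, authorship 1.......2
After op 2 (add_cursor(0)): buffer="ngzlkyjnn" (len 9), cursors c3@0 c1@1 c2@9, authorship 1.......2
After op 3 (move_left): buffer="ngzlkyjnn" (len 9), cursors c1@0 c3@0 c2@8, authorship 1.......2
After op 4 (delete): buffer="ngzlkyjn" (len 8), cursors c1@0 c3@0 c2@7, authorship 1......2
After op 5 (insert('l')): buffer="llngzlkyjln" (len 11), cursors c1@2 c3@2 c2@10, authorship 131......22
After op 6 (add_cursor(0)): buffer="llngzlkyjln" (len 11), cursors c4@0 c1@2 c3@2 c2@10, authorship 131......22
After op 7 (delete): buffer="ngzlkyjn" (len 8), cursors c1@0 c3@0 c4@0 c2@7, authorship 1......2
After op 8 (move_left): buffer="ngzlkyjn" (len 8), cursors c1@0 c3@0 c4@0 c2@6, authorship 1......2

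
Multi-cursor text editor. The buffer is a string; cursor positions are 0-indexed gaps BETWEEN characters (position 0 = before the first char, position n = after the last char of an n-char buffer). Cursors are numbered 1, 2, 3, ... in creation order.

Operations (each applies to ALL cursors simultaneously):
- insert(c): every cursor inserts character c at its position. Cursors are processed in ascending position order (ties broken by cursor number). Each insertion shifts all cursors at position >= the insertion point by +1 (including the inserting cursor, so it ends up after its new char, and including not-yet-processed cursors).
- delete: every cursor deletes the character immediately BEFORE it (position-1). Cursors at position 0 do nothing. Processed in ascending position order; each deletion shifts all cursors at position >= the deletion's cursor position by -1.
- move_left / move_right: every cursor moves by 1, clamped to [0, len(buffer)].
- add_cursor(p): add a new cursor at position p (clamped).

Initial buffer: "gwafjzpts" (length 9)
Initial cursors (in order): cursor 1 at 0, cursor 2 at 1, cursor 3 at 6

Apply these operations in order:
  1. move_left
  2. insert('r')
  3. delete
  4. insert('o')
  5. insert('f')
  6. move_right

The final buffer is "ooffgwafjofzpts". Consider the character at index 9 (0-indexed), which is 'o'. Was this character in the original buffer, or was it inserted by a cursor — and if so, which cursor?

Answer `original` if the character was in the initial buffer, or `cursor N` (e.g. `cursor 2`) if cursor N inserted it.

After op 1 (move_left): buffer="gwafjzpts" (len 9), cursors c1@0 c2@0 c3@5, authorship .........
After op 2 (insert('r')): buffer="rrgwafjrzpts" (len 12), cursors c1@2 c2@2 c3@8, authorship 12.....3....
After op 3 (delete): buffer="gwafjzpts" (len 9), cursors c1@0 c2@0 c3@5, authorship .........
After op 4 (insert('o')): buffer="oogwafjozpts" (len 12), cursors c1@2 c2@2 c3@8, authorship 12.....3....
After op 5 (insert('f')): buffer="ooffgwafjofzpts" (len 15), cursors c1@4 c2@4 c3@11, authorship 1212.....33....
After op 6 (move_right): buffer="ooffgwafjofzpts" (len 15), cursors c1@5 c2@5 c3@12, authorship 1212.....33....
Authorship (.=original, N=cursor N): 1 2 1 2 . . . . . 3 3 . . . .
Index 9: author = 3

Answer: cursor 3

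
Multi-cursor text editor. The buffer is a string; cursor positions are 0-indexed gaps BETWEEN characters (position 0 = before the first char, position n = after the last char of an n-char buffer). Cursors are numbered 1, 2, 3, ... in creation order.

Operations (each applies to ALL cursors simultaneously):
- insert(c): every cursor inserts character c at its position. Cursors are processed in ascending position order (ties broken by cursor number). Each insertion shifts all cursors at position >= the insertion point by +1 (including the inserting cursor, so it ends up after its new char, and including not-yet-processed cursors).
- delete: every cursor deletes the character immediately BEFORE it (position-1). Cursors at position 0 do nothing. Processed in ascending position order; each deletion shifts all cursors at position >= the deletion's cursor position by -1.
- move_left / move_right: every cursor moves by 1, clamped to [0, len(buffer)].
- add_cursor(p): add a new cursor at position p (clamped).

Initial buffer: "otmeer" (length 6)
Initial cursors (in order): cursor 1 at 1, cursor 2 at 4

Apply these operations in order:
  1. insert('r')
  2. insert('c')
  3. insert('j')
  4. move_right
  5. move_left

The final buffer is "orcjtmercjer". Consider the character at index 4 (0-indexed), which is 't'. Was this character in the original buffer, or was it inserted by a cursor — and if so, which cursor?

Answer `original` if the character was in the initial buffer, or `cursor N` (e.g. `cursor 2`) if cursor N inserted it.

After op 1 (insert('r')): buffer="ortmerer" (len 8), cursors c1@2 c2@6, authorship .1...2..
After op 2 (insert('c')): buffer="orctmercer" (len 10), cursors c1@3 c2@8, authorship .11...22..
After op 3 (insert('j')): buffer="orcjtmercjer" (len 12), cursors c1@4 c2@10, authorship .111...222..
After op 4 (move_right): buffer="orcjtmercjer" (len 12), cursors c1@5 c2@11, authorship .111...222..
After op 5 (move_left): buffer="orcjtmercjer" (len 12), cursors c1@4 c2@10, authorship .111...222..
Authorship (.=original, N=cursor N): . 1 1 1 . . . 2 2 2 . .
Index 4: author = original

Answer: original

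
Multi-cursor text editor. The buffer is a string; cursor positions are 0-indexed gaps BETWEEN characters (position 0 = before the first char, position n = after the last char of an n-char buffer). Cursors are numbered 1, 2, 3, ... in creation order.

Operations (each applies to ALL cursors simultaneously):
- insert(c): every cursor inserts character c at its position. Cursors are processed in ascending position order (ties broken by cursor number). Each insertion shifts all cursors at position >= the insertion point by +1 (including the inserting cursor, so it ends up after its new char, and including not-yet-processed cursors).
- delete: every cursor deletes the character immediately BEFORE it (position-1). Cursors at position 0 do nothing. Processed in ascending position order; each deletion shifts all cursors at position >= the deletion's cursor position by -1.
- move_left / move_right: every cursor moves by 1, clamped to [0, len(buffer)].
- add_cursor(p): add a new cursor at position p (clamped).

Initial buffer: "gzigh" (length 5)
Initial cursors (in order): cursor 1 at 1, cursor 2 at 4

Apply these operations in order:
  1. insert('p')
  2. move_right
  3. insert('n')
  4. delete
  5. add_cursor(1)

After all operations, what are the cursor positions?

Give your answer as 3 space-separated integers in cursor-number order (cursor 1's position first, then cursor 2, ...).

Answer: 3 7 1

Derivation:
After op 1 (insert('p')): buffer="gpzigph" (len 7), cursors c1@2 c2@6, authorship .1...2.
After op 2 (move_right): buffer="gpzigph" (len 7), cursors c1@3 c2@7, authorship .1...2.
After op 3 (insert('n')): buffer="gpznigphn" (len 9), cursors c1@4 c2@9, authorship .1.1..2.2
After op 4 (delete): buffer="gpzigph" (len 7), cursors c1@3 c2@7, authorship .1...2.
After op 5 (add_cursor(1)): buffer="gpzigph" (len 7), cursors c3@1 c1@3 c2@7, authorship .1...2.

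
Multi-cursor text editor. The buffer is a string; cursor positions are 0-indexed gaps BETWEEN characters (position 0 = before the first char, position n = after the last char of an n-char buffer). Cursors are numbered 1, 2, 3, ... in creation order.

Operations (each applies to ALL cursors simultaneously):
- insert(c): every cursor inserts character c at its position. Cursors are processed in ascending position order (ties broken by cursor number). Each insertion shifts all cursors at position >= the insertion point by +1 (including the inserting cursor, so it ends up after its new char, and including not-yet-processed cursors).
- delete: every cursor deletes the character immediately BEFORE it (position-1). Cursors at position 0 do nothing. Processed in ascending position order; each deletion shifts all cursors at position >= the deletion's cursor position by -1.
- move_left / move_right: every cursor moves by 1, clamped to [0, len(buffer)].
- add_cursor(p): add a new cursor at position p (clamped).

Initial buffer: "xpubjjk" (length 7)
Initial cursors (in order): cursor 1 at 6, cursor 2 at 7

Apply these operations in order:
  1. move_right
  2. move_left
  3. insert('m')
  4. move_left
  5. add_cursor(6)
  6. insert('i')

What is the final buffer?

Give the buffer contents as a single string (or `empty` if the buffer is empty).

After op 1 (move_right): buffer="xpubjjk" (len 7), cursors c1@7 c2@7, authorship .......
After op 2 (move_left): buffer="xpubjjk" (len 7), cursors c1@6 c2@6, authorship .......
After op 3 (insert('m')): buffer="xpubjjmmk" (len 9), cursors c1@8 c2@8, authorship ......12.
After op 4 (move_left): buffer="xpubjjmmk" (len 9), cursors c1@7 c2@7, authorship ......12.
After op 5 (add_cursor(6)): buffer="xpubjjmmk" (len 9), cursors c3@6 c1@7 c2@7, authorship ......12.
After op 6 (insert('i')): buffer="xpubjjimiimk" (len 12), cursors c3@7 c1@10 c2@10, authorship ......31122.

Answer: xpubjjimiimk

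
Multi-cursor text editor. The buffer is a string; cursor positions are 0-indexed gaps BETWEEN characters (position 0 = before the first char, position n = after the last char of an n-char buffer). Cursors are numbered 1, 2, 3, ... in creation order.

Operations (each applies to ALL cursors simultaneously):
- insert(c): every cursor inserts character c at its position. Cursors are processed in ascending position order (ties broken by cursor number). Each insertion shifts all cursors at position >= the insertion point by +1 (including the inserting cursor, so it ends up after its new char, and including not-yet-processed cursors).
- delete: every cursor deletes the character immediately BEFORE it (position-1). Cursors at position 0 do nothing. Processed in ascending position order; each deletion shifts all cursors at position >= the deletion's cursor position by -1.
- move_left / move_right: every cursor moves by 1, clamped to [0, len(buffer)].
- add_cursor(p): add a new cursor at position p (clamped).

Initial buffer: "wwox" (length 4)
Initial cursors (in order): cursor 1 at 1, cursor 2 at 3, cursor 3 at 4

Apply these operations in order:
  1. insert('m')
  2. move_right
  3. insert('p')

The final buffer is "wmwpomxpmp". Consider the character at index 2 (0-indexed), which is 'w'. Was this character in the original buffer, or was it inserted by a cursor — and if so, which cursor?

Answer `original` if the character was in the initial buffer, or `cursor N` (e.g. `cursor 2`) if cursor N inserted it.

After op 1 (insert('m')): buffer="wmwomxm" (len 7), cursors c1@2 c2@5 c3@7, authorship .1..2.3
After op 2 (move_right): buffer="wmwomxm" (len 7), cursors c1@3 c2@6 c3@7, authorship .1..2.3
After op 3 (insert('p')): buffer="wmwpomxpmp" (len 10), cursors c1@4 c2@8 c3@10, authorship .1.1.2.233
Authorship (.=original, N=cursor N): . 1 . 1 . 2 . 2 3 3
Index 2: author = original

Answer: original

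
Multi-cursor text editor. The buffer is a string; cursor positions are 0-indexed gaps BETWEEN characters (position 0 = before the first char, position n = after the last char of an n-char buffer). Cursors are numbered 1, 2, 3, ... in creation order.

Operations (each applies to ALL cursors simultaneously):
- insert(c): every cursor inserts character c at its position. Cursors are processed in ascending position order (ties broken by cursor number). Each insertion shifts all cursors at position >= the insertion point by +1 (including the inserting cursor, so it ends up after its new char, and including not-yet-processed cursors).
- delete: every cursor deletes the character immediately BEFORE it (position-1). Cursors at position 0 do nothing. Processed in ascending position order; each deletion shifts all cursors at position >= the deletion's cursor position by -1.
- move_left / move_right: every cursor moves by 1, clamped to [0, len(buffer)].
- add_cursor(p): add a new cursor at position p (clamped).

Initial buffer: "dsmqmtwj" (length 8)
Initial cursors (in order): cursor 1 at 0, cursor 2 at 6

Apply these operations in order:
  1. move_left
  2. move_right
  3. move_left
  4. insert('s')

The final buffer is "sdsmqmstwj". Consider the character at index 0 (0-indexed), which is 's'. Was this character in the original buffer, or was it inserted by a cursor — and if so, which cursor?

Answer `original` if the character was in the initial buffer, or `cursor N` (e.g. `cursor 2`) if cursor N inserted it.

After op 1 (move_left): buffer="dsmqmtwj" (len 8), cursors c1@0 c2@5, authorship ........
After op 2 (move_right): buffer="dsmqmtwj" (len 8), cursors c1@1 c2@6, authorship ........
After op 3 (move_left): buffer="dsmqmtwj" (len 8), cursors c1@0 c2@5, authorship ........
After op 4 (insert('s')): buffer="sdsmqmstwj" (len 10), cursors c1@1 c2@7, authorship 1.....2...
Authorship (.=original, N=cursor N): 1 . . . . . 2 . . .
Index 0: author = 1

Answer: cursor 1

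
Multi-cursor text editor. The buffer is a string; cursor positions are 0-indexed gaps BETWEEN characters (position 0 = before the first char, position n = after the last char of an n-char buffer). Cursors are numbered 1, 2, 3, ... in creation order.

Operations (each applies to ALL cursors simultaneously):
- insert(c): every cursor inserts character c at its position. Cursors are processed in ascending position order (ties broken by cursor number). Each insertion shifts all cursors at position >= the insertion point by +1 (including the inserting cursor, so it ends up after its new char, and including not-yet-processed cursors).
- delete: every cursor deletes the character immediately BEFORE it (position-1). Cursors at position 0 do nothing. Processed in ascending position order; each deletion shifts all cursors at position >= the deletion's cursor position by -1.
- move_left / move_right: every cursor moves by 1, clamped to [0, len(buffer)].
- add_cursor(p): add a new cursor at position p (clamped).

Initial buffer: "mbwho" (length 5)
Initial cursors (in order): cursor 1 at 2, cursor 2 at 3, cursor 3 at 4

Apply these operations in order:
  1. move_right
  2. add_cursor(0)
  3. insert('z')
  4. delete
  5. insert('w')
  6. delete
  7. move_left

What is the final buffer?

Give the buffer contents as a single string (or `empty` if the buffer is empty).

Answer: mbwho

Derivation:
After op 1 (move_right): buffer="mbwho" (len 5), cursors c1@3 c2@4 c3@5, authorship .....
After op 2 (add_cursor(0)): buffer="mbwho" (len 5), cursors c4@0 c1@3 c2@4 c3@5, authorship .....
After op 3 (insert('z')): buffer="zmbwzhzoz" (len 9), cursors c4@1 c1@5 c2@7 c3@9, authorship 4...1.2.3
After op 4 (delete): buffer="mbwho" (len 5), cursors c4@0 c1@3 c2@4 c3@5, authorship .....
After op 5 (insert('w')): buffer="wmbwwhwow" (len 9), cursors c4@1 c1@5 c2@7 c3@9, authorship 4...1.2.3
After op 6 (delete): buffer="mbwho" (len 5), cursors c4@0 c1@3 c2@4 c3@5, authorship .....
After op 7 (move_left): buffer="mbwho" (len 5), cursors c4@0 c1@2 c2@3 c3@4, authorship .....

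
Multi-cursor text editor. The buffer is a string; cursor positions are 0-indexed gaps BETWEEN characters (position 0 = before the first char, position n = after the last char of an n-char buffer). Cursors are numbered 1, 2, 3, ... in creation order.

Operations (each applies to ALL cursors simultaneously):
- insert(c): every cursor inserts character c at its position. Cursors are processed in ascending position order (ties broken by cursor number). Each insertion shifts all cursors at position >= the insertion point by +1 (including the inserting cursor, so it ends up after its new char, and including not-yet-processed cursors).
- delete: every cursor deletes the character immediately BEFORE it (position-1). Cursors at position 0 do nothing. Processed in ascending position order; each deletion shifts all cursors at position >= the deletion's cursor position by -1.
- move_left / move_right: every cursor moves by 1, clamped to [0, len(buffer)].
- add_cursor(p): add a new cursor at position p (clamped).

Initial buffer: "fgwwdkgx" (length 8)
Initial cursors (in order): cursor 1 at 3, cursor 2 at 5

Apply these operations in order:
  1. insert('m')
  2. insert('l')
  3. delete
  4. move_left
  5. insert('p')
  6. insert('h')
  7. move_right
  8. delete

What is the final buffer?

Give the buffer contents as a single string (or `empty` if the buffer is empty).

After op 1 (insert('m')): buffer="fgwmwdmkgx" (len 10), cursors c1@4 c2@7, authorship ...1..2...
After op 2 (insert('l')): buffer="fgwmlwdmlkgx" (len 12), cursors c1@5 c2@9, authorship ...11..22...
After op 3 (delete): buffer="fgwmwdmkgx" (len 10), cursors c1@4 c2@7, authorship ...1..2...
After op 4 (move_left): buffer="fgwmwdmkgx" (len 10), cursors c1@3 c2@6, authorship ...1..2...
After op 5 (insert('p')): buffer="fgwpmwdpmkgx" (len 12), cursors c1@4 c2@8, authorship ...11..22...
After op 6 (insert('h')): buffer="fgwphmwdphmkgx" (len 14), cursors c1@5 c2@10, authorship ...111..222...
After op 7 (move_right): buffer="fgwphmwdphmkgx" (len 14), cursors c1@6 c2@11, authorship ...111..222...
After op 8 (delete): buffer="fgwphwdphkgx" (len 12), cursors c1@5 c2@9, authorship ...11..22...

Answer: fgwphwdphkgx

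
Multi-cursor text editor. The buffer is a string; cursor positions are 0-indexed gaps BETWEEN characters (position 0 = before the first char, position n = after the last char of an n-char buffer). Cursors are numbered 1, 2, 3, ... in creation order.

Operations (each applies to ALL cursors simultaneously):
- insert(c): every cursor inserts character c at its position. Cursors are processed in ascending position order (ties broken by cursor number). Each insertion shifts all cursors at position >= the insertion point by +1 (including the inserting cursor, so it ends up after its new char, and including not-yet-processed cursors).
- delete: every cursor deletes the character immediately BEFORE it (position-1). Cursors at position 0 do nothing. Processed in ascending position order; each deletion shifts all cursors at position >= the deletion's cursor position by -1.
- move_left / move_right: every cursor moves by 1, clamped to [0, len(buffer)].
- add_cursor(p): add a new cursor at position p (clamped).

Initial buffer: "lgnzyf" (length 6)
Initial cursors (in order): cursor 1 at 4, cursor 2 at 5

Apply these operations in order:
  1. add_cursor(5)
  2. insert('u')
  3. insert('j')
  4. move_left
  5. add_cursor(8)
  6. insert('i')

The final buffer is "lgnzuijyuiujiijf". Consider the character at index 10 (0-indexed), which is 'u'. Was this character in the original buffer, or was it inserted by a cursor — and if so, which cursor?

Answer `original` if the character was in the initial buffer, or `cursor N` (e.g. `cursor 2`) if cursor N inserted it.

After op 1 (add_cursor(5)): buffer="lgnzyf" (len 6), cursors c1@4 c2@5 c3@5, authorship ......
After op 2 (insert('u')): buffer="lgnzuyuuf" (len 9), cursors c1@5 c2@8 c3@8, authorship ....1.23.
After op 3 (insert('j')): buffer="lgnzujyuujjf" (len 12), cursors c1@6 c2@11 c3@11, authorship ....11.2323.
After op 4 (move_left): buffer="lgnzujyuujjf" (len 12), cursors c1@5 c2@10 c3@10, authorship ....11.2323.
After op 5 (add_cursor(8)): buffer="lgnzujyuujjf" (len 12), cursors c1@5 c4@8 c2@10 c3@10, authorship ....11.2323.
After op 6 (insert('i')): buffer="lgnzuijyuiujiijf" (len 16), cursors c1@6 c4@10 c2@14 c3@14, authorship ....111.2432233.
Authorship (.=original, N=cursor N): . . . . 1 1 1 . 2 4 3 2 2 3 3 .
Index 10: author = 3

Answer: cursor 3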